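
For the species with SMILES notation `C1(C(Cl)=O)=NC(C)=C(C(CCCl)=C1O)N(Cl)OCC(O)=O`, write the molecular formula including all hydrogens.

Heavy atoms from the SMILES: 11 C, 3 Cl, 2 N, 5 O.
Implicit hydrogens by atom environment:
  5 × C (aromatic): no H
  3 × C: 2 H each → 6
  3 × Cl: no H
  3 × O: no H
  2 × C: no H
  2 × O: 1 H each → 2
  1 × C: 3 H
  1 × N (aromatic): no H
  1 × N: no H
  Total hydrogens = 11.
Molecular formula: C11H11Cl3N2O5

C11H11Cl3N2O5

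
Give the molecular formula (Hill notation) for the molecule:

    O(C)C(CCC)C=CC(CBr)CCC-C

C13H25BrO

Heavy atoms from the SMILES: 1 Br, 13 C, 1 O.
Implicit hydrogens by atom environment:
  6 × C: 2 H each → 12
  4 × C: 1 H each → 4
  3 × C: 3 H each → 9
  1 × Br: no H
  1 × O: no H
  Total hydrogens = 25.
Molecular formula: C13H25BrO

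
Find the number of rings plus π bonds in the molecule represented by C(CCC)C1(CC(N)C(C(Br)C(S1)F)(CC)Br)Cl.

1

Molecular formula from the SMILES: C12H21Br2ClFNS.
DoU = (2C + 2 + N − H − X)/2 = (2·12 + 2 + 1 − 21 − 4)/2 = 2/2 = 1.
(Structurally: 1 ring(s) + 0 π bond(s) = 1.)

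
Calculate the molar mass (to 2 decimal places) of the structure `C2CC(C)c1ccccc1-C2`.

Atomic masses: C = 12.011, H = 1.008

146.23

Molecular formula: C11H14.
M = 11×12.011 + 14×1.008 = 146.23 g/mol.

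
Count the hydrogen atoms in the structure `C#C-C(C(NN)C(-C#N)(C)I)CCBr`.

Hydrogens are implicit in SMILES; fill each atom to its normal valence:
  3 × C: 1 H each → 3
  3 × C: no H
  2 × C: 2 H each → 4
  1 × Br: no H
  1 × C: 3 H
  1 × I: no H
  1 × N: 2 H
  1 × N: 1 H
  1 × N: no H
  Total hydrogens = 13.

13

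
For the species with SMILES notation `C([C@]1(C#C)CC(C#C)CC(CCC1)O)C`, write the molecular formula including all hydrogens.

C14H20O

Heavy atoms from the SMILES: 14 C, 1 O.
Implicit hydrogens by atom environment:
  6 × C: 2 H each → 12
  4 × C: 1 H each → 4
  3 × C: no H
  1 × C: 3 H
  1 × O: 1 H
  Total hydrogens = 20.
Molecular formula: C14H20O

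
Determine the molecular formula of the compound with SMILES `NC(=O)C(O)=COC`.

C4H7NO3

Heavy atoms from the SMILES: 4 C, 1 N, 3 O.
Implicit hydrogens by atom environment:
  2 × C: no H
  2 × O: no H
  1 × C: 3 H
  1 × C: 1 H
  1 × N: 2 H
  1 × O: 1 H
  Total hydrogens = 7.
Molecular formula: C4H7NO3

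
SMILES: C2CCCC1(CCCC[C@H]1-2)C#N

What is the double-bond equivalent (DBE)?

Molecular formula from the SMILES: C11H17N.
DoU = (2C + 2 + N − H − X)/2 = (2·11 + 2 + 1 − 17 − 0)/2 = 8/2 = 4.
(Structurally: 2 ring(s) + 2 π bond(s) = 4.)

4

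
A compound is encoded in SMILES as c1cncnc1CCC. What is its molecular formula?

Heavy atoms from the SMILES: 7 C, 2 N.
Implicit hydrogens by atom environment:
  3 × C (aromatic): 1 H each → 3
  2 × C: 2 H each → 4
  2 × N (aromatic): no H
  1 × C: 3 H
  1 × C (aromatic): no H
  Total hydrogens = 10.
Molecular formula: C7H10N2

C7H10N2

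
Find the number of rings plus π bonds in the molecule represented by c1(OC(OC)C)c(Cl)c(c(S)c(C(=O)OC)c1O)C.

5

Molecular formula from the SMILES: C12H15ClO5S.
DoU = (2C + 2 + N − H − X)/2 = (2·12 + 2 + 0 − 15 − 1)/2 = 10/2 = 5.
(Structurally: 1 ring(s) + 4 π bond(s) = 5.)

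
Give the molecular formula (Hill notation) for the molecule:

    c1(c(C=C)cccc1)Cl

Heavy atoms from the SMILES: 8 C, 1 Cl.
Implicit hydrogens by atom environment:
  4 × C (aromatic): 1 H each → 4
  2 × C (aromatic): no H
  1 × C: 2 H
  1 × C: 1 H
  1 × Cl: no H
  Total hydrogens = 7.
Molecular formula: C8H7Cl

C8H7Cl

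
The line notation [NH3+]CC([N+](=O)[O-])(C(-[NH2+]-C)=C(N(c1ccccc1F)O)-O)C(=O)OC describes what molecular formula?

[C13H19FN4O6]2+

Heavy atoms from the SMILES: 13 C, 1 F, 4 N, 6 O.
Implicit hydrogens by atom environment:
  4 × C (aromatic): 1 H each → 4
  4 × C: no H
  3 × O: no H
  2 × C: 3 H each → 6
  2 × C (aromatic): no H
  2 × O: 1 H each → 2
  1 × C: 2 H
  1 × F: no H
  1 × N (charge +1): 3 H
  1 × N (charge +1): 2 H
  1 × N: no H
  1 × N (charge +1): no H
  1 × O (charge -1): no H
  Total hydrogens = 19.
Net charge +2.
Molecular formula: [C13H19FN4O6]2+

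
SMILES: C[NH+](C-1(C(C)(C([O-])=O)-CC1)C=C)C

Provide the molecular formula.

Heavy atoms from the SMILES: 10 C, 1 N, 2 O.
Implicit hydrogens by atom environment:
  3 × C: 3 H each → 9
  3 × C: 2 H each → 6
  3 × C: no H
  1 × C: 1 H
  1 × N (charge +1): 1 H
  1 × O: no H
  1 × O (charge -1): no H
  Total hydrogens = 17.
Molecular formula: C10H17NO2

C10H17NO2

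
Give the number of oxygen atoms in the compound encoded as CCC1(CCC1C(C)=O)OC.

2

The symbol for oxygen appears 2 times in the SMILES.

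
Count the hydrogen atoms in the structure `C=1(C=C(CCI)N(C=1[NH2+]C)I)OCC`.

Hydrogens are implicit in SMILES; fill each atom to its normal valence:
  3 × C: 2 H each → 6
  3 × C (aromatic): no H
  2 × C: 3 H each → 6
  2 × I: no H
  1 × C (aromatic): 1 H
  1 × N (charge +1): 2 H
  1 × N (aromatic): no H
  1 × O: no H
  Total hydrogens = 15.

15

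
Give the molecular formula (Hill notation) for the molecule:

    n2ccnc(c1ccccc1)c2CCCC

C14H16N2

Heavy atoms from the SMILES: 14 C, 2 N.
Implicit hydrogens by atom environment:
  7 × C (aromatic): 1 H each → 7
  3 × C: 2 H each → 6
  3 × C (aromatic): no H
  2 × N (aromatic): no H
  1 × C: 3 H
  Total hydrogens = 16.
Molecular formula: C14H16N2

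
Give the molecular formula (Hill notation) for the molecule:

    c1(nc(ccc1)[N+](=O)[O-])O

C5H4N2O3

Heavy atoms from the SMILES: 5 C, 2 N, 3 O.
Implicit hydrogens by atom environment:
  3 × C (aromatic): 1 H each → 3
  2 × C (aromatic): no H
  1 × N (aromatic): no H
  1 × N (charge +1): no H
  1 × O: 1 H
  1 × O: no H
  1 × O (charge -1): no H
  Total hydrogens = 4.
Molecular formula: C5H4N2O3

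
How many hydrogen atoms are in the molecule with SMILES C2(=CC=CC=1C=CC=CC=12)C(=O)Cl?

7

Hydrogens are implicit in SMILES; fill each atom to its normal valence:
  7 × C (aromatic): 1 H each → 7
  3 × C (aromatic): no H
  1 × C: no H
  1 × Cl: no H
  1 × O: no H
  Total hydrogens = 7.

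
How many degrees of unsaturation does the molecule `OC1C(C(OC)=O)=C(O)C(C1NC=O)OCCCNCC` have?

Molecular formula from the SMILES: C13H22N2O6.
DoU = (2C + 2 + N − H − X)/2 = (2·13 + 2 + 2 − 22 − 0)/2 = 8/2 = 4.
(Structurally: 1 ring(s) + 3 π bond(s) = 4.)

4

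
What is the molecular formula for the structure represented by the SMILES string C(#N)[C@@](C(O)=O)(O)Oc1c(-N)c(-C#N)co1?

Heavy atoms from the SMILES: 8 C, 3 N, 5 O.
Implicit hydrogens by atom environment:
  4 × C: no H
  3 × C (aromatic): no H
  2 × N: no H
  2 × O: 1 H each → 2
  2 × O: no H
  1 × C (aromatic): 1 H
  1 × N: 2 H
  1 × O (aromatic): no H
  Total hydrogens = 5.
Molecular formula: C8H5N3O5

C8H5N3O5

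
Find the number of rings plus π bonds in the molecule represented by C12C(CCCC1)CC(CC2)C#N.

Molecular formula from the SMILES: C11H17N.
DoU = (2C + 2 + N − H − X)/2 = (2·11 + 2 + 1 − 17 − 0)/2 = 8/2 = 4.
(Structurally: 2 ring(s) + 2 π bond(s) = 4.)

4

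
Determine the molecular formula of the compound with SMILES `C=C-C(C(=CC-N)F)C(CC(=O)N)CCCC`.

Heavy atoms from the SMILES: 13 C, 1 F, 2 N, 1 O.
Implicit hydrogens by atom environment:
  6 × C: 2 H each → 12
  4 × C: 1 H each → 4
  2 × C: no H
  2 × N: 2 H each → 4
  1 × C: 3 H
  1 × F: no H
  1 × O: no H
  Total hydrogens = 23.
Molecular formula: C13H23FN2O

C13H23FN2O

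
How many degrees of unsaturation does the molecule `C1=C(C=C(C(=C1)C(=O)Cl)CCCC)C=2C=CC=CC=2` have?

9

Molecular formula from the SMILES: C17H17ClO.
DoU = (2C + 2 + N − H − X)/2 = (2·17 + 2 + 0 − 17 − 1)/2 = 18/2 = 9.
(Structurally: 2 ring(s) + 7 π bond(s) = 9.)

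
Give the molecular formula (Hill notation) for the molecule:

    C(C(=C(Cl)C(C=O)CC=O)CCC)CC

C12H19ClO2

Heavy atoms from the SMILES: 12 C, 1 Cl, 2 O.
Implicit hydrogens by atom environment:
  5 × C: 2 H each → 10
  3 × C: 1 H each → 3
  2 × C: 3 H each → 6
  2 × C: no H
  2 × O: no H
  1 × Cl: no H
  Total hydrogens = 19.
Molecular formula: C12H19ClO2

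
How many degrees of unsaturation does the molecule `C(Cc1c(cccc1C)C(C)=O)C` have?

5

Molecular formula from the SMILES: C12H16O.
DoU = (2C + 2 + N − H − X)/2 = (2·12 + 2 + 0 − 16 − 0)/2 = 10/2 = 5.
(Structurally: 1 ring(s) + 4 π bond(s) = 5.)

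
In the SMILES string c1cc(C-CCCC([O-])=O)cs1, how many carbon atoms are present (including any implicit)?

The symbol for carbon appears 9 times in the SMILES. Lowercase c denotes aromatic carbon and counts toward C.

9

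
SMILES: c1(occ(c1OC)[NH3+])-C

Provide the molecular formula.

C6H10NO2+

Heavy atoms from the SMILES: 6 C, 1 N, 2 O.
Implicit hydrogens by atom environment:
  3 × C (aromatic): no H
  2 × C: 3 H each → 6
  1 × C (aromatic): 1 H
  1 × N (charge +1): 3 H
  1 × O (aromatic): no H
  1 × O: no H
  Total hydrogens = 10.
Net charge +1.
Molecular formula: C6H10NO2+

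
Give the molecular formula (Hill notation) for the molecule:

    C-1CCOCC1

C5H10O

Heavy atoms from the SMILES: 5 C, 1 O.
Implicit hydrogens by atom environment:
  5 × C: 2 H each → 10
  1 × O: no H
  Total hydrogens = 10.
Molecular formula: C5H10O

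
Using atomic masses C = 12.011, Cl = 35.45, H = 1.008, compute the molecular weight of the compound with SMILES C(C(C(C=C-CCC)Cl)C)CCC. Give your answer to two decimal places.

Molecular formula: C12H23Cl.
M = 12×12.011 + 1×35.45 + 23×1.008 = 202.77 g/mol.

202.77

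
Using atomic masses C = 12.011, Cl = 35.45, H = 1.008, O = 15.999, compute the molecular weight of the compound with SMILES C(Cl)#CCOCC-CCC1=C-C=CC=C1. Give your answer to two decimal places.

222.71

Molecular formula: C13H15ClO.
M = 13×12.011 + 1×35.45 + 15×1.008 + 1×15.999 = 222.71 g/mol.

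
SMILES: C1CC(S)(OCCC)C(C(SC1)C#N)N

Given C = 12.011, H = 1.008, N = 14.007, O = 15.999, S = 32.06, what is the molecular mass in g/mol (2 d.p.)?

246.39

Molecular formula: C10H18N2OS2.
M = 10×12.011 + 18×1.008 + 2×14.007 + 1×15.999 + 2×32.06 = 246.39 g/mol.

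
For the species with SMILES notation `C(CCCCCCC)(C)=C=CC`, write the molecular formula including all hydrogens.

Heavy atoms from the SMILES: 12 C.
Implicit hydrogens by atom environment:
  6 × C: 2 H each → 12
  3 × C: 3 H each → 9
  2 × C: no H
  1 × C: 1 H
  Total hydrogens = 22.
Molecular formula: C12H22

C12H22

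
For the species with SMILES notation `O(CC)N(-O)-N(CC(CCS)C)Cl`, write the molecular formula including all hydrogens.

Heavy atoms from the SMILES: 7 C, 1 Cl, 2 N, 2 O, 1 S.
Implicit hydrogens by atom environment:
  4 × C: 2 H each → 8
  2 × C: 3 H each → 6
  2 × N: no H
  1 × C: 1 H
  1 × Cl: no H
  1 × O: 1 H
  1 × O: no H
  1 × S: 1 H
  Total hydrogens = 17.
Molecular formula: C7H17ClN2O2S

C7H17ClN2O2S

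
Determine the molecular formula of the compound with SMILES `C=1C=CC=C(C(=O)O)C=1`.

Heavy atoms from the SMILES: 7 C, 2 O.
Implicit hydrogens by atom environment:
  5 × C (aromatic): 1 H each → 5
  1 × C (aromatic): no H
  1 × C: no H
  1 × O: 1 H
  1 × O: no H
  Total hydrogens = 6.
Molecular formula: C7H6O2

C7H6O2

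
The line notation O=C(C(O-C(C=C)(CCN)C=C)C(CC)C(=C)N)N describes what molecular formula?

C14H25N3O2

Heavy atoms from the SMILES: 14 C, 3 N, 2 O.
Implicit hydrogens by atom environment:
  6 × C: 2 H each → 12
  4 × C: 1 H each → 4
  3 × C: no H
  3 × N: 2 H each → 6
  2 × O: no H
  1 × C: 3 H
  Total hydrogens = 25.
Molecular formula: C14H25N3O2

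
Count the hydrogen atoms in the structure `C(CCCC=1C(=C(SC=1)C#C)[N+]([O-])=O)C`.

13

Hydrogens are implicit in SMILES; fill each atom to its normal valence:
  4 × C: 2 H each → 8
  3 × C (aromatic): no H
  1 × C: 3 H
  1 × C (aromatic): 1 H
  1 × C: 1 H
  1 × C: no H
  1 × N (charge +1): no H
  1 × O: no H
  1 × O (charge -1): no H
  1 × S (aromatic): no H
  Total hydrogens = 13.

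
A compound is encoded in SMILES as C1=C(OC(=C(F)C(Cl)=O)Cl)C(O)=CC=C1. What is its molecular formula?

C9H5Cl2FO3

Heavy atoms from the SMILES: 9 C, 2 Cl, 1 F, 3 O.
Implicit hydrogens by atom environment:
  4 × C (aromatic): 1 H each → 4
  3 × C: no H
  2 × C (aromatic): no H
  2 × Cl: no H
  2 × O: no H
  1 × F: no H
  1 × O: 1 H
  Total hydrogens = 5.
Molecular formula: C9H5Cl2FO3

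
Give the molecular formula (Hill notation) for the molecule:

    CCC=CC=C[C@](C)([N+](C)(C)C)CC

Heavy atoms from the SMILES: 13 C, 1 N.
Implicit hydrogens by atom environment:
  6 × C: 3 H each → 18
  4 × C: 1 H each → 4
  2 × C: 2 H each → 4
  1 × C: no H
  1 × N (charge +1): no H
  Total hydrogens = 26.
Net charge +1.
Molecular formula: C13H26N+

C13H26N+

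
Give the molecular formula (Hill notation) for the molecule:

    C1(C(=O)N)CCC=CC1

C7H11NO

Heavy atoms from the SMILES: 7 C, 1 N, 1 O.
Implicit hydrogens by atom environment:
  3 × C: 2 H each → 6
  3 × C: 1 H each → 3
  1 × C: no H
  1 × N: 2 H
  1 × O: no H
  Total hydrogens = 11.
Molecular formula: C7H11NO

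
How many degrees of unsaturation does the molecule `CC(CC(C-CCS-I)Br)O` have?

0

Molecular formula from the SMILES: C7H14BrIOS.
DoU = (2C + 2 + N − H − X)/2 = (2·7 + 2 + 0 − 14 − 2)/2 = 0/2 = 0.
(Structurally: 0 ring(s) + 0 π bond(s) = 0.)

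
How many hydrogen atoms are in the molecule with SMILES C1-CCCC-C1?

12

Hydrogens are implicit in SMILES; fill each atom to its normal valence:
  6 × C: 2 H each → 12
  Total hydrogens = 12.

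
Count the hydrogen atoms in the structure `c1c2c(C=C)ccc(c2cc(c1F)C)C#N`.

10

Hydrogens are implicit in SMILES; fill each atom to its normal valence:
  6 × C (aromatic): no H
  4 × C (aromatic): 1 H each → 4
  1 × C: 3 H
  1 × C: 2 H
  1 × C: 1 H
  1 × C: no H
  1 × F: no H
  1 × N: no H
  Total hydrogens = 10.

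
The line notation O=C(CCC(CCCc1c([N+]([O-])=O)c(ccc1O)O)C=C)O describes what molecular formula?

Heavy atoms from the SMILES: 15 C, 1 N, 6 O.
Implicit hydrogens by atom environment:
  6 × C: 2 H each → 12
  4 × C (aromatic): no H
  3 × O: 1 H each → 3
  2 × C (aromatic): 1 H each → 2
  2 × C: 1 H each → 2
  2 × O: no H
  1 × C: no H
  1 × N (charge +1): no H
  1 × O (charge -1): no H
  Total hydrogens = 19.
Molecular formula: C15H19NO6

C15H19NO6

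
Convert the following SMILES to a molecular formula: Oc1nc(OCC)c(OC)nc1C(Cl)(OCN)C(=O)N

C10H15ClN4O5

Heavy atoms from the SMILES: 10 C, 1 Cl, 4 N, 5 O.
Implicit hydrogens by atom environment:
  4 × C (aromatic): no H
  4 × O: no H
  2 × C: 3 H each → 6
  2 × C: 2 H each → 4
  2 × C: no H
  2 × N: 2 H each → 4
  2 × N (aromatic): no H
  1 × Cl: no H
  1 × O: 1 H
  Total hydrogens = 15.
Molecular formula: C10H15ClN4O5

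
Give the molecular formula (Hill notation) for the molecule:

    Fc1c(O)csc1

Heavy atoms from the SMILES: 4 C, 1 F, 1 O, 1 S.
Implicit hydrogens by atom environment:
  2 × C (aromatic): 1 H each → 2
  2 × C (aromatic): no H
  1 × F: no H
  1 × O: 1 H
  1 × S (aromatic): no H
  Total hydrogens = 3.
Molecular formula: C4H3FOS

C4H3FOS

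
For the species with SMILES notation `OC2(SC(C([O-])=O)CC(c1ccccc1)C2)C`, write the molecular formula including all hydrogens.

Heavy atoms from the SMILES: 13 C, 3 O, 1 S.
Implicit hydrogens by atom environment:
  5 × C (aromatic): 1 H each → 5
  2 × C: 2 H each → 4
  2 × C: 1 H each → 2
  2 × C: no H
  1 × C: 3 H
  1 × C (aromatic): no H
  1 × O: 1 H
  1 × O: no H
  1 × O (charge -1): no H
  1 × S: no H
  Total hydrogens = 15.
Net charge -1.
Molecular formula: C13H15O3S-

C13H15O3S-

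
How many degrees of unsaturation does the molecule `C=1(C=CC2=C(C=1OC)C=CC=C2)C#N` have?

9

Molecular formula from the SMILES: C12H9NO.
DoU = (2C + 2 + N − H − X)/2 = (2·12 + 2 + 1 − 9 − 0)/2 = 18/2 = 9.
(Structurally: 2 ring(s) + 7 π bond(s) = 9.)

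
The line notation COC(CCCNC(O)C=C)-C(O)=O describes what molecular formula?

Heavy atoms from the SMILES: 9 C, 1 N, 4 O.
Implicit hydrogens by atom environment:
  4 × C: 2 H each → 8
  3 × C: 1 H each → 3
  2 × O: 1 H each → 2
  2 × O: no H
  1 × C: 3 H
  1 × C: no H
  1 × N: 1 H
  Total hydrogens = 17.
Molecular formula: C9H17NO4

C9H17NO4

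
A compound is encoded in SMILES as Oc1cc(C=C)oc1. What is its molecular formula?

Heavy atoms from the SMILES: 6 C, 2 O.
Implicit hydrogens by atom environment:
  2 × C (aromatic): 1 H each → 2
  2 × C (aromatic): no H
  1 × C: 2 H
  1 × C: 1 H
  1 × O: 1 H
  1 × O (aromatic): no H
  Total hydrogens = 6.
Molecular formula: C6H6O2

C6H6O2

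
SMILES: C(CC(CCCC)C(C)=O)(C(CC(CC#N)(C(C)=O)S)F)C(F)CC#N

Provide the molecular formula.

Heavy atoms from the SMILES: 19 C, 2 F, 2 N, 2 O, 1 S.
Implicit hydrogens by atom environment:
  7 × C: 2 H each → 14
  5 × C: no H
  4 × C: 1 H each → 4
  3 × C: 3 H each → 9
  2 × F: no H
  2 × N: no H
  2 × O: no H
  1 × S: 1 H
  Total hydrogens = 28.
Molecular formula: C19H28F2N2O2S

C19H28F2N2O2S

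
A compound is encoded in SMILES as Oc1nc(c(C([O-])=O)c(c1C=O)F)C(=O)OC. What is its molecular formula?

Heavy atoms from the SMILES: 9 C, 1 F, 1 N, 6 O.
Implicit hydrogens by atom environment:
  5 × C (aromatic): no H
  4 × O: no H
  2 × C: no H
  1 × C: 3 H
  1 × C: 1 H
  1 × F: no H
  1 × N (aromatic): no H
  1 × O: 1 H
  1 × O (charge -1): no H
  Total hydrogens = 5.
Net charge -1.
Molecular formula: C9H5FNO6-

C9H5FNO6-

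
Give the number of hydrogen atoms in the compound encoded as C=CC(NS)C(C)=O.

9

Hydrogens are implicit in SMILES; fill each atom to its normal valence:
  2 × C: 1 H each → 2
  1 × C: 3 H
  1 × C: 2 H
  1 × C: no H
  1 × N: 1 H
  1 × O: no H
  1 × S: 1 H
  Total hydrogens = 9.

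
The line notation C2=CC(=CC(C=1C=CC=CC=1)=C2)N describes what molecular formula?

Heavy atoms from the SMILES: 12 C, 1 N.
Implicit hydrogens by atom environment:
  9 × C (aromatic): 1 H each → 9
  3 × C (aromatic): no H
  1 × N: 2 H
  Total hydrogens = 11.
Molecular formula: C12H11N

C12H11N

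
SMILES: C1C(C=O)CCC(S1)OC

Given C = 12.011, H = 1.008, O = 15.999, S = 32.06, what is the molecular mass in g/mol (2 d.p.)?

160.23

Molecular formula: C7H12O2S.
M = 7×12.011 + 12×1.008 + 2×15.999 + 1×32.06 = 160.23 g/mol.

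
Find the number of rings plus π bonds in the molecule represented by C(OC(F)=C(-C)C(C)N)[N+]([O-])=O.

Molecular formula from the SMILES: C6H11FN2O3.
DoU = (2C + 2 + N − H − X)/2 = (2·6 + 2 + 2 − 11 − 1)/2 = 4/2 = 2.
(Structurally: 0 ring(s) + 2 π bond(s) = 2.)

2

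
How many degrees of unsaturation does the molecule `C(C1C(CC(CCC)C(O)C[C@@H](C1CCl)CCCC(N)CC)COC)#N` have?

Molecular formula from the SMILES: C21H39ClN2O2.
DoU = (2C + 2 + N − H − X)/2 = (2·21 + 2 + 2 − 39 − 1)/2 = 6/2 = 3.
(Structurally: 1 ring(s) + 2 π bond(s) = 3.)

3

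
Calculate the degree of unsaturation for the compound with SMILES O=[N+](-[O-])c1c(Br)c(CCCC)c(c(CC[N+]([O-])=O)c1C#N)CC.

Molecular formula from the SMILES: C15H18BrN3O4.
DoU = (2C + 2 + N − H − X)/2 = (2·15 + 2 + 3 − 18 − 1)/2 = 16/2 = 8.
(Structurally: 1 ring(s) + 7 π bond(s) = 8.)

8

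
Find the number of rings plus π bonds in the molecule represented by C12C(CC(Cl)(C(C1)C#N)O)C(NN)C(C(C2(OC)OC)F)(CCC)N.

Molecular formula from the SMILES: C16H28ClFN4O3.
DoU = (2C + 2 + N − H − X)/2 = (2·16 + 2 + 4 − 28 − 2)/2 = 8/2 = 4.
(Structurally: 2 ring(s) + 2 π bond(s) = 4.)

4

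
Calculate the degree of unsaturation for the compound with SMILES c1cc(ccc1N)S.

Molecular formula from the SMILES: C6H7NS.
DoU = (2C + 2 + N − H − X)/2 = (2·6 + 2 + 1 − 7 − 0)/2 = 8/2 = 4.
(Structurally: 1 ring(s) + 3 π bond(s) = 4.)

4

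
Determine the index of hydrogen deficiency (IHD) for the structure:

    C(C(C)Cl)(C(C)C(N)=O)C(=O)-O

Molecular formula from the SMILES: C7H12ClNO3.
DoU = (2C + 2 + N − H − X)/2 = (2·7 + 2 + 1 − 12 − 1)/2 = 4/2 = 2.
(Structurally: 0 ring(s) + 2 π bond(s) = 2.)

2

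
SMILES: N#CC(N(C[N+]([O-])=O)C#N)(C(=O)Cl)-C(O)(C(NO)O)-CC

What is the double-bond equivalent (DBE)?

Molecular formula from the SMILES: C9H12ClN5O6.
DoU = (2C + 2 + N − H − X)/2 = (2·9 + 2 + 5 − 12 − 1)/2 = 12/2 = 6.
(Structurally: 0 ring(s) + 6 π bond(s) = 6.)

6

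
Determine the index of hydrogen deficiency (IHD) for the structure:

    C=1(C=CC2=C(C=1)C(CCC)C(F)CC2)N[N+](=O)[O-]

6

Molecular formula from the SMILES: C13H17FN2O2.
DoU = (2C + 2 + N − H − X)/2 = (2·13 + 2 + 2 − 17 − 1)/2 = 12/2 = 6.
(Structurally: 2 ring(s) + 4 π bond(s) = 6.)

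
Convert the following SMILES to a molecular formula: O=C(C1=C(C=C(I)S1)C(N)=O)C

Heavy atoms from the SMILES: 7 C, 1 I, 1 N, 2 O, 1 S.
Implicit hydrogens by atom environment:
  3 × C (aromatic): no H
  2 × C: no H
  2 × O: no H
  1 × C: 3 H
  1 × C (aromatic): 1 H
  1 × I: no H
  1 × N: 2 H
  1 × S (aromatic): no H
  Total hydrogens = 6.
Molecular formula: C7H6INO2S

C7H6INO2S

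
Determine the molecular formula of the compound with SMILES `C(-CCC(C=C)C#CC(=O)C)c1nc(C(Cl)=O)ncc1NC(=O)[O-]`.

C16H15ClN3O4-

Heavy atoms from the SMILES: 16 C, 1 Cl, 3 N, 4 O.
Implicit hydrogens by atom environment:
  5 × C: no H
  4 × C: 2 H each → 8
  3 × C (aromatic): no H
  3 × O: no H
  2 × C: 1 H each → 2
  2 × N (aromatic): no H
  1 × C: 3 H
  1 × C (aromatic): 1 H
  1 × Cl: no H
  1 × N: 1 H
  1 × O (charge -1): no H
  Total hydrogens = 15.
Net charge -1.
Molecular formula: C16H15ClN3O4-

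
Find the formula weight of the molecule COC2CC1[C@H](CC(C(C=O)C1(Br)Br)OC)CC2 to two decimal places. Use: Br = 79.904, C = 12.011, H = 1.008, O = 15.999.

Molecular formula: C13H20Br2O3.
M = 2×79.904 + 13×12.011 + 20×1.008 + 3×15.999 = 384.11 g/mol.

384.11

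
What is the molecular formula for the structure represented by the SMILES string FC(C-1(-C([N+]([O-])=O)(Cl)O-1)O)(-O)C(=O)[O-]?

Heavy atoms from the SMILES: 4 C, 1 Cl, 1 F, 1 N, 7 O.
Implicit hydrogens by atom environment:
  4 × C: no H
  3 × O: no H
  2 × O: 1 H each → 2
  2 × O (charge -1): no H
  1 × Cl: no H
  1 × F: no H
  1 × N (charge +1): no H
  Total hydrogens = 2.
Net charge -1.
Molecular formula: C4H2ClFNO7-

C4H2ClFNO7-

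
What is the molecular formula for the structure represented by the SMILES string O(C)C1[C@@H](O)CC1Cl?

C5H9ClO2

Heavy atoms from the SMILES: 5 C, 1 Cl, 2 O.
Implicit hydrogens by atom environment:
  3 × C: 1 H each → 3
  1 × C: 3 H
  1 × C: 2 H
  1 × Cl: no H
  1 × O: 1 H
  1 × O: no H
  Total hydrogens = 9.
Molecular formula: C5H9ClO2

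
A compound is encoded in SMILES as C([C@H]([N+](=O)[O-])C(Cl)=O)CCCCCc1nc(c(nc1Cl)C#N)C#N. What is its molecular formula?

C14H13Cl2N5O3

Heavy atoms from the SMILES: 14 C, 2 Cl, 5 N, 3 O.
Implicit hydrogens by atom environment:
  6 × C: 2 H each → 12
  4 × C (aromatic): no H
  3 × C: no H
  2 × Cl: no H
  2 × N (aromatic): no H
  2 × N: no H
  2 × O: no H
  1 × C: 1 H
  1 × N (charge +1): no H
  1 × O (charge -1): no H
  Total hydrogens = 13.
Molecular formula: C14H13Cl2N5O3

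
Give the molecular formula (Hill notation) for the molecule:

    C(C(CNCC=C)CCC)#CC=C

C12H19N

Heavy atoms from the SMILES: 12 C, 1 N.
Implicit hydrogens by atom environment:
  6 × C: 2 H each → 12
  3 × C: 1 H each → 3
  2 × C: no H
  1 × C: 3 H
  1 × N: 1 H
  Total hydrogens = 19.
Molecular formula: C12H19N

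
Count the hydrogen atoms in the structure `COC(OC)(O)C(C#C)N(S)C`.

13

Hydrogens are implicit in SMILES; fill each atom to its normal valence:
  3 × C: 3 H each → 9
  2 × C: 1 H each → 2
  2 × C: no H
  2 × O: no H
  1 × N: no H
  1 × O: 1 H
  1 × S: 1 H
  Total hydrogens = 13.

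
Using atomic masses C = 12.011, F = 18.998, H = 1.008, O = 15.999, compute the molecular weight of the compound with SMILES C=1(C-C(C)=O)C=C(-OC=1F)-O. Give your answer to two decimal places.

Molecular formula: C7H7FO3.
M = 7×12.011 + 1×18.998 + 7×1.008 + 3×15.999 = 158.13 g/mol.

158.13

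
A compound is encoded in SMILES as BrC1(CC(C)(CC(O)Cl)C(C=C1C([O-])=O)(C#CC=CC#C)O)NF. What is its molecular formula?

C16H15BrClFNO4-

Heavy atoms from the SMILES: 1 Br, 16 C, 1 Cl, 1 F, 1 N, 4 O.
Implicit hydrogens by atom environment:
  8 × C: no H
  5 × C: 1 H each → 5
  2 × C: 2 H each → 4
  2 × O: 1 H each → 2
  1 × Br: no H
  1 × C: 3 H
  1 × Cl: no H
  1 × F: no H
  1 × N: 1 H
  1 × O: no H
  1 × O (charge -1): no H
  Total hydrogens = 15.
Net charge -1.
Molecular formula: C16H15BrClFNO4-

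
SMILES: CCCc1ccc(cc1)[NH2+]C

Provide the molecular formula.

Heavy atoms from the SMILES: 10 C, 1 N.
Implicit hydrogens by atom environment:
  4 × C (aromatic): 1 H each → 4
  2 × C: 3 H each → 6
  2 × C: 2 H each → 4
  2 × C (aromatic): no H
  1 × N (charge +1): 2 H
  Total hydrogens = 16.
Net charge +1.
Molecular formula: C10H16N+

C10H16N+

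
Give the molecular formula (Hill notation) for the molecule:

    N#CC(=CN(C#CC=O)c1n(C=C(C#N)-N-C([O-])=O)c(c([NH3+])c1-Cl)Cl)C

Heavy atoms from the SMILES: 15 C, 2 Cl, 6 N, 3 O.
Implicit hydrogens by atom environment:
  7 × C: no H
  4 × C (aromatic): no H
  3 × C: 1 H each → 3
  3 × N: no H
  2 × Cl: no H
  2 × O: no H
  1 × C: 3 H
  1 × N (charge +1): 3 H
  1 × N: 1 H
  1 × N (aromatic): no H
  1 × O (charge -1): no H
  Total hydrogens = 10.
Molecular formula: C15H10Cl2N6O3

C15H10Cl2N6O3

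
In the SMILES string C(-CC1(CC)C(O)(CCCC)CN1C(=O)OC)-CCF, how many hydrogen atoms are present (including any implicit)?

28

Hydrogens are implicit in SMILES; fill each atom to its normal valence:
  9 × C: 2 H each → 18
  3 × C: 3 H each → 9
  3 × C: no H
  2 × O: no H
  1 × F: no H
  1 × N: no H
  1 × O: 1 H
  Total hydrogens = 28.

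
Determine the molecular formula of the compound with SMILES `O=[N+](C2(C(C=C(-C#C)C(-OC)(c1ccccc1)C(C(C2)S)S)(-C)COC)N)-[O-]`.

Heavy atoms from the SMILES: 20 C, 2 N, 4 O, 2 S.
Implicit hydrogens by atom environment:
  5 × C (aromatic): 1 H each → 5
  5 × C: no H
  4 × C: 1 H each → 4
  3 × C: 3 H each → 9
  3 × O: no H
  2 × C: 2 H each → 4
  2 × S: 1 H each → 2
  1 × C (aromatic): no H
  1 × N: 2 H
  1 × N (charge +1): no H
  1 × O (charge -1): no H
  Total hydrogens = 26.
Molecular formula: C20H26N2O4S2

C20H26N2O4S2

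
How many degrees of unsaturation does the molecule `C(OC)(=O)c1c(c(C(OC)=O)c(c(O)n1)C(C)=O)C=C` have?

8

Molecular formula from the SMILES: C13H13NO6.
DoU = (2C + 2 + N − H − X)/2 = (2·13 + 2 + 1 − 13 − 0)/2 = 16/2 = 8.
(Structurally: 1 ring(s) + 7 π bond(s) = 8.)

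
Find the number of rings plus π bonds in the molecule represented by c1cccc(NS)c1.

Molecular formula from the SMILES: C6H7NS.
DoU = (2C + 2 + N − H − X)/2 = (2·6 + 2 + 1 − 7 − 0)/2 = 8/2 = 4.
(Structurally: 1 ring(s) + 3 π bond(s) = 4.)

4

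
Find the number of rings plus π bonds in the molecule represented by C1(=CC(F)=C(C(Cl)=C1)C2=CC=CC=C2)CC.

Molecular formula from the SMILES: C14H12ClF.
DoU = (2C + 2 + N − H − X)/2 = (2·14 + 2 + 0 − 12 − 2)/2 = 16/2 = 8.
(Structurally: 2 ring(s) + 6 π bond(s) = 8.)

8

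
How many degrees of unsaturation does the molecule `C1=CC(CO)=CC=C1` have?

4

Molecular formula from the SMILES: C7H8O.
DoU = (2C + 2 + N − H − X)/2 = (2·7 + 2 + 0 − 8 − 0)/2 = 8/2 = 4.
(Structurally: 1 ring(s) + 3 π bond(s) = 4.)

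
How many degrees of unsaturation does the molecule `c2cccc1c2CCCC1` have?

5

Molecular formula from the SMILES: C10H12.
DoU = (2C + 2 + N − H − X)/2 = (2·10 + 2 + 0 − 12 − 0)/2 = 10/2 = 5.
(Structurally: 2 ring(s) + 3 π bond(s) = 5.)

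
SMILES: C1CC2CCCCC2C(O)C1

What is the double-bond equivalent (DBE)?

2

Molecular formula from the SMILES: C10H18O.
DoU = (2C + 2 + N − H − X)/2 = (2·10 + 2 + 0 − 18 − 0)/2 = 4/2 = 2.
(Structurally: 2 ring(s) + 0 π bond(s) = 2.)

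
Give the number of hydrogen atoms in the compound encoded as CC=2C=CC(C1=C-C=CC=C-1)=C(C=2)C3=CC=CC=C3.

Hydrogens are implicit in SMILES; fill each atom to its normal valence:
  13 × C (aromatic): 1 H each → 13
  5 × C (aromatic): no H
  1 × C: 3 H
  Total hydrogens = 16.

16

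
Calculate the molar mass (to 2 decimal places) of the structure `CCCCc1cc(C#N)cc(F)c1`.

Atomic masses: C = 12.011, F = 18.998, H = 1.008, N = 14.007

177.22

Molecular formula: C11H12FN.
M = 11×12.011 + 1×18.998 + 12×1.008 + 1×14.007 = 177.22 g/mol.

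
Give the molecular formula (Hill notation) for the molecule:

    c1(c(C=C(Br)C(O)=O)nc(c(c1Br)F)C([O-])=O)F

C9H2Br2F2NO4-

Heavy atoms from the SMILES: 2 Br, 9 C, 2 F, 1 N, 4 O.
Implicit hydrogens by atom environment:
  5 × C (aromatic): no H
  3 × C: no H
  2 × Br: no H
  2 × F: no H
  2 × O: no H
  1 × C: 1 H
  1 × N (aromatic): no H
  1 × O: 1 H
  1 × O (charge -1): no H
  Total hydrogens = 2.
Net charge -1.
Molecular formula: C9H2Br2F2NO4-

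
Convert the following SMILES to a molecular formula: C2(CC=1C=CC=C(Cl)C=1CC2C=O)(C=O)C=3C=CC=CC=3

C18H15ClO2

Heavy atoms from the SMILES: 18 C, 1 Cl, 2 O.
Implicit hydrogens by atom environment:
  8 × C (aromatic): 1 H each → 8
  4 × C (aromatic): no H
  3 × C: 1 H each → 3
  2 × C: 2 H each → 4
  2 × O: no H
  1 × C: no H
  1 × Cl: no H
  Total hydrogens = 15.
Molecular formula: C18H15ClO2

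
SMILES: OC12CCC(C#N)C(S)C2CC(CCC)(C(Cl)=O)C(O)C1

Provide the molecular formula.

C15H22ClNO3S

Heavy atoms from the SMILES: 15 C, 1 Cl, 1 N, 3 O, 1 S.
Implicit hydrogens by atom environment:
  6 × C: 2 H each → 12
  4 × C: 1 H each → 4
  4 × C: no H
  2 × O: 1 H each → 2
  1 × C: 3 H
  1 × Cl: no H
  1 × N: no H
  1 × O: no H
  1 × S: 1 H
  Total hydrogens = 22.
Molecular formula: C15H22ClNO3S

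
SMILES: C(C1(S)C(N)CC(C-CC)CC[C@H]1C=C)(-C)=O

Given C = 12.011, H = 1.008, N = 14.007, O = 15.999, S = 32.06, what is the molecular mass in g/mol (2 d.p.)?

255.42

Molecular formula: C14H25NOS.
M = 14×12.011 + 25×1.008 + 1×14.007 + 1×15.999 + 1×32.06 = 255.42 g/mol.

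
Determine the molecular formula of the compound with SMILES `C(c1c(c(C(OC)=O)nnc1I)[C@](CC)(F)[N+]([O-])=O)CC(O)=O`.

C12H13FIN3O6

Heavy atoms from the SMILES: 12 C, 1 F, 1 I, 3 N, 6 O.
Implicit hydrogens by atom environment:
  4 × C (aromatic): no H
  4 × O: no H
  3 × C: 2 H each → 6
  3 × C: no H
  2 × C: 3 H each → 6
  2 × N (aromatic): no H
  1 × F: no H
  1 × I: no H
  1 × N (charge +1): no H
  1 × O: 1 H
  1 × O (charge -1): no H
  Total hydrogens = 13.
Molecular formula: C12H13FIN3O6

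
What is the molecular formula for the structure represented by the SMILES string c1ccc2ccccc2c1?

Heavy atoms from the SMILES: 10 C.
Implicit hydrogens by atom environment:
  8 × C (aromatic): 1 H each → 8
  2 × C (aromatic): no H
  Total hydrogens = 8.
Molecular formula: C10H8

C10H8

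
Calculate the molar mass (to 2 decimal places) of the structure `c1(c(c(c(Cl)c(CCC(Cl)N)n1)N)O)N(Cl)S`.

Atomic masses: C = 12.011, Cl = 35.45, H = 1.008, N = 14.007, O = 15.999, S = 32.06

Molecular formula: C8H11Cl3N4OS.
M = 8×12.011 + 3×35.45 + 11×1.008 + 4×14.007 + 1×15.999 + 1×32.06 = 317.61 g/mol.

317.61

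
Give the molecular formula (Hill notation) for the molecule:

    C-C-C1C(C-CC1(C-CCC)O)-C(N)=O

Heavy atoms from the SMILES: 12 C, 1 N, 2 O.
Implicit hydrogens by atom environment:
  6 × C: 2 H each → 12
  2 × C: 3 H each → 6
  2 × C: 1 H each → 2
  2 × C: no H
  1 × N: 2 H
  1 × O: 1 H
  1 × O: no H
  Total hydrogens = 23.
Molecular formula: C12H23NO2

C12H23NO2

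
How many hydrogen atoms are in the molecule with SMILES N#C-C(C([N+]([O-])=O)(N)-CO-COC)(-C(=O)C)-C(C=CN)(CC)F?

21

Hydrogens are implicit in SMILES; fill each atom to its normal valence:
  5 × C: no H
  4 × O: no H
  3 × C: 3 H each → 9
  3 × C: 2 H each → 6
  2 × C: 1 H each → 2
  2 × N: 2 H each → 4
  1 × F: no H
  1 × N (charge +1): no H
  1 × N: no H
  1 × O (charge -1): no H
  Total hydrogens = 21.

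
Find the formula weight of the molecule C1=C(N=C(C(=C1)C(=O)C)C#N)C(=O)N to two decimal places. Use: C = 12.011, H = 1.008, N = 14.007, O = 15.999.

Molecular formula: C9H7N3O2.
M = 9×12.011 + 7×1.008 + 3×14.007 + 2×15.999 = 189.17 g/mol.

189.17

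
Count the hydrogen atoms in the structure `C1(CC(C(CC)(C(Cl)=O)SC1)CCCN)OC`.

Hydrogens are implicit in SMILES; fill each atom to its normal valence:
  6 × C: 2 H each → 12
  2 × C: 3 H each → 6
  2 × C: 1 H each → 2
  2 × C: no H
  2 × O: no H
  1 × Cl: no H
  1 × N: 2 H
  1 × S: no H
  Total hydrogens = 22.

22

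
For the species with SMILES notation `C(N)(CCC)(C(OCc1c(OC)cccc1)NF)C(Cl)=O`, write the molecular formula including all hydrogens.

Heavy atoms from the SMILES: 14 C, 1 Cl, 1 F, 2 N, 3 O.
Implicit hydrogens by atom environment:
  4 × C (aromatic): 1 H each → 4
  3 × C: 2 H each → 6
  3 × O: no H
  2 × C: 3 H each → 6
  2 × C: no H
  2 × C (aromatic): no H
  1 × C: 1 H
  1 × Cl: no H
  1 × F: no H
  1 × N: 2 H
  1 × N: 1 H
  Total hydrogens = 20.
Molecular formula: C14H20ClFN2O3

C14H20ClFN2O3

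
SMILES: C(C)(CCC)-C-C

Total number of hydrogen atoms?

Hydrogens are implicit in SMILES; fill each atom to its normal valence:
  3 × C: 3 H each → 9
  3 × C: 2 H each → 6
  1 × C: 1 H
  Total hydrogens = 16.

16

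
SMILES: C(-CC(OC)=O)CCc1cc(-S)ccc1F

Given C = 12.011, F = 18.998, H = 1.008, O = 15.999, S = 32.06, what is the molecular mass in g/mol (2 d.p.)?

242.31

Molecular formula: C12H15FO2S.
M = 12×12.011 + 1×18.998 + 15×1.008 + 2×15.999 + 1×32.06 = 242.31 g/mol.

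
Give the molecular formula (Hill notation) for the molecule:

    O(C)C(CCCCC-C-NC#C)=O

Heavy atoms from the SMILES: 10 C, 1 N, 2 O.
Implicit hydrogens by atom environment:
  6 × C: 2 H each → 12
  2 × C: no H
  2 × O: no H
  1 × C: 3 H
  1 × C: 1 H
  1 × N: 1 H
  Total hydrogens = 17.
Molecular formula: C10H17NO2

C10H17NO2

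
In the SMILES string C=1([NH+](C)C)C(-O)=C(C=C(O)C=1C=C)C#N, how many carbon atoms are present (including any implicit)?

11

The symbol for carbon appears 11 times in the SMILES.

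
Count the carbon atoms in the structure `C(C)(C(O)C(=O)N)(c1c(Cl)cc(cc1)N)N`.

The symbol for carbon appears 10 times in the SMILES. Lowercase c denotes aromatic carbon and counts toward C.

10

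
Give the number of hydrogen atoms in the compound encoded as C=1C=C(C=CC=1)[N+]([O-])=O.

Hydrogens are implicit in SMILES; fill each atom to its normal valence:
  5 × C (aromatic): 1 H each → 5
  1 × C (aromatic): no H
  1 × N (charge +1): no H
  1 × O: no H
  1 × O (charge -1): no H
  Total hydrogens = 5.

5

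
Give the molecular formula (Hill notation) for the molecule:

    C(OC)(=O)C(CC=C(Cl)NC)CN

C8H15ClN2O2

Heavy atoms from the SMILES: 8 C, 1 Cl, 2 N, 2 O.
Implicit hydrogens by atom environment:
  2 × C: 3 H each → 6
  2 × C: 2 H each → 4
  2 × C: 1 H each → 2
  2 × C: no H
  2 × O: no H
  1 × Cl: no H
  1 × N: 2 H
  1 × N: 1 H
  Total hydrogens = 15.
Molecular formula: C8H15ClN2O2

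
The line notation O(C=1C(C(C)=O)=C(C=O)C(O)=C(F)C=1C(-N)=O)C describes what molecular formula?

C11H10FNO5

Heavy atoms from the SMILES: 11 C, 1 F, 1 N, 5 O.
Implicit hydrogens by atom environment:
  6 × C (aromatic): no H
  4 × O: no H
  2 × C: 3 H each → 6
  2 × C: no H
  1 × C: 1 H
  1 × F: no H
  1 × N: 2 H
  1 × O: 1 H
  Total hydrogens = 10.
Molecular formula: C11H10FNO5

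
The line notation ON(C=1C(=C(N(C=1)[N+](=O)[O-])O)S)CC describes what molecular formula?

Heavy atoms from the SMILES: 6 C, 3 N, 4 O, 1 S.
Implicit hydrogens by atom environment:
  3 × C (aromatic): no H
  2 × O: 1 H each → 2
  1 × C: 3 H
  1 × C: 2 H
  1 × C (aromatic): 1 H
  1 × N (aromatic): no H
  1 × N (charge +1): no H
  1 × N: no H
  1 × O: no H
  1 × O (charge -1): no H
  1 × S: 1 H
  Total hydrogens = 9.
Molecular formula: C6H9N3O4S

C6H9N3O4S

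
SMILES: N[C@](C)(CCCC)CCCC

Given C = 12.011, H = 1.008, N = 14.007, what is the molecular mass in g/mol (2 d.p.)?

157.30

Molecular formula: C10H23N.
M = 10×12.011 + 23×1.008 + 1×14.007 = 157.30 g/mol.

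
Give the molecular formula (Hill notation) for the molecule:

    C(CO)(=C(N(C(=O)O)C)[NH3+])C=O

C6H11N2O4+

Heavy atoms from the SMILES: 6 C, 2 N, 4 O.
Implicit hydrogens by atom environment:
  3 × C: no H
  2 × O: 1 H each → 2
  2 × O: no H
  1 × C: 3 H
  1 × C: 2 H
  1 × C: 1 H
  1 × N (charge +1): 3 H
  1 × N: no H
  Total hydrogens = 11.
Net charge +1.
Molecular formula: C6H11N2O4+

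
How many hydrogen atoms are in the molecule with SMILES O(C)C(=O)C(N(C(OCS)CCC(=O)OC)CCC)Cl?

22

Hydrogens are implicit in SMILES; fill each atom to its normal valence:
  5 × C: 2 H each → 10
  5 × O: no H
  3 × C: 3 H each → 9
  2 × C: 1 H each → 2
  2 × C: no H
  1 × Cl: no H
  1 × N: no H
  1 × S: 1 H
  Total hydrogens = 22.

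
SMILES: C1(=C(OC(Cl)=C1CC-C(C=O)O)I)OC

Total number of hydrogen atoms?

10

Hydrogens are implicit in SMILES; fill each atom to its normal valence:
  4 × C (aromatic): no H
  2 × C: 2 H each → 4
  2 × C: 1 H each → 2
  2 × O: no H
  1 × C: 3 H
  1 × Cl: no H
  1 × I: no H
  1 × O: 1 H
  1 × O (aromatic): no H
  Total hydrogens = 10.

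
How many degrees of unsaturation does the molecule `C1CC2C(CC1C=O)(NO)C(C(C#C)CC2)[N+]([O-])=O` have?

6

Molecular formula from the SMILES: C13H18N2O4.
DoU = (2C + 2 + N − H − X)/2 = (2·13 + 2 + 2 − 18 − 0)/2 = 12/2 = 6.
(Structurally: 2 ring(s) + 4 π bond(s) = 6.)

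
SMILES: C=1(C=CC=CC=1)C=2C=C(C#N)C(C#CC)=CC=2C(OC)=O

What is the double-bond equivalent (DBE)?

13

Molecular formula from the SMILES: C18H13NO2.
DoU = (2C + 2 + N − H − X)/2 = (2·18 + 2 + 1 − 13 − 0)/2 = 26/2 = 13.
(Structurally: 2 ring(s) + 11 π bond(s) = 13.)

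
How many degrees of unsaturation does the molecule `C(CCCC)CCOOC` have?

Molecular formula from the SMILES: C8H18O2.
DoU = (2C + 2 + N − H − X)/2 = (2·8 + 2 + 0 − 18 − 0)/2 = 0/2 = 0.
(Structurally: 0 ring(s) + 0 π bond(s) = 0.)

0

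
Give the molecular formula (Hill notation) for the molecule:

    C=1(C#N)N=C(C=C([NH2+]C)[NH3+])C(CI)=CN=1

Heavy atoms from the SMILES: 9 C, 1 I, 5 N.
Implicit hydrogens by atom environment:
  3 × C (aromatic): no H
  2 × C: no H
  2 × N (aromatic): no H
  1 × C: 3 H
  1 × C: 2 H
  1 × C (aromatic): 1 H
  1 × C: 1 H
  1 × I: no H
  1 × N (charge +1): 3 H
  1 × N (charge +1): 2 H
  1 × N: no H
  Total hydrogens = 12.
Net charge +2.
Molecular formula: [C9H12IN5]2+

[C9H12IN5]2+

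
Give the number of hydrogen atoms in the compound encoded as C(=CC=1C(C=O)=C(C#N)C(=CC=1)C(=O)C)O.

9

Hydrogens are implicit in SMILES; fill each atom to its normal valence:
  4 × C (aromatic): no H
  3 × C: 1 H each → 3
  2 × C (aromatic): 1 H each → 2
  2 × C: no H
  2 × O: no H
  1 × C: 3 H
  1 × N: no H
  1 × O: 1 H
  Total hydrogens = 9.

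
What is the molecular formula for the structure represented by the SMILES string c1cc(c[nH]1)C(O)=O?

Heavy atoms from the SMILES: 5 C, 1 N, 2 O.
Implicit hydrogens by atom environment:
  3 × C (aromatic): 1 H each → 3
  1 × C (aromatic): no H
  1 × C: no H
  1 × N (aromatic): 1 H
  1 × O: 1 H
  1 × O: no H
  Total hydrogens = 5.
Molecular formula: C5H5NO2

C5H5NO2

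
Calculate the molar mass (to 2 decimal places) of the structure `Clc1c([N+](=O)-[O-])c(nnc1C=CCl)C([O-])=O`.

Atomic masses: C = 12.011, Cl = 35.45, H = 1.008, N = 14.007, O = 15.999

263.01

Molecular formula: C7H2Cl2N3O4-.
M = 7×12.011 + 2×35.45 + 2×1.008 + 3×14.007 + 4×15.999 = 263.01 g/mol.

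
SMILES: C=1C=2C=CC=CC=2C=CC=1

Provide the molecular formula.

Heavy atoms from the SMILES: 10 C.
Implicit hydrogens by atom environment:
  8 × C (aromatic): 1 H each → 8
  2 × C (aromatic): no H
  Total hydrogens = 8.
Molecular formula: C10H8

C10H8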